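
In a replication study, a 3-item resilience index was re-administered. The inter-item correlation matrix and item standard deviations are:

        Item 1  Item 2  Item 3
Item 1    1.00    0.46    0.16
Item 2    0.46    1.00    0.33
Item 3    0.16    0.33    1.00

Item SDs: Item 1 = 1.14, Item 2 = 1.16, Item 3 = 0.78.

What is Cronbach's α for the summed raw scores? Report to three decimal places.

Σσ²ᵢ = 1.14² + 1.16² + 0.78² = 3.2536
Covariances σ_ij = r_ij · s_i · s_j:
  σ(Item 1,Item 2) = 0.46 × 1.14 × 1.16 = 0.6083
  σ(Item 1,Item 3) = 0.16 × 1.14 × 0.78 = 0.1423
  σ(Item 2,Item 3) = 0.33 × 1.16 × 0.78 = 0.2986
σ²_T = Σσ²ᵢ + 2·Σσ_ij = 3.2536 + 2 × 1.0492 = 5.3520
α = (3/2)·(1 − 3.2536/5.3520) = 0.588

Cronbach's α = 0.588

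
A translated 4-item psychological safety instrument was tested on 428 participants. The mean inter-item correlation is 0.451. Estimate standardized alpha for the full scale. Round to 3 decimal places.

α = 0.767

Standardized α = k·r̄ / (1 + (k−1)·r̄) = 4 × 0.451 / (1 + 3 × 0.451)
  = 1.8040 / 2.3530 = 0.767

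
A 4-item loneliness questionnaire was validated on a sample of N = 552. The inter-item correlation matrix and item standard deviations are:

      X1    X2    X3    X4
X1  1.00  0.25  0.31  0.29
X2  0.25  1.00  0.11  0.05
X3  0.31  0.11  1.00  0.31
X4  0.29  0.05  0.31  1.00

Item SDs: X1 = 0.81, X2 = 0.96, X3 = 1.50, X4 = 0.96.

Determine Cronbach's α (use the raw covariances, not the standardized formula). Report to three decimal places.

α = 0.505

Σσ²ᵢ = 0.81² + 0.96² + 1.50² + 0.96² = 4.7493
Covariances σ_ij = r_ij · s_i · s_j:
  σ(X1,X2) = 0.25 × 0.81 × 0.96 = 0.1944
  σ(X1,X3) = 0.31 × 0.81 × 1.50 = 0.3766
  σ(X1,X4) = 0.29 × 0.81 × 0.96 = 0.2255
  σ(X2,X3) = 0.11 × 0.96 × 1.50 = 0.1584
  σ(X2,X4) = 0.05 × 0.96 × 0.96 = 0.0461
  σ(X3,X4) = 0.31 × 1.50 × 0.96 = 0.4464
σ²_T = Σσ²ᵢ + 2·Σσ_ij = 4.7493 + 2 × 1.4474 = 7.6441
α = (4/3)·(1 − 4.7493/7.6441) = 0.505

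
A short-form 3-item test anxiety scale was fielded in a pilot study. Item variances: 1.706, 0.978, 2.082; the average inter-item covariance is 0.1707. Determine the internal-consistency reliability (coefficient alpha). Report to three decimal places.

Σσ²ᵢ = 1.706 + 0.978 + 2.082 = 4.766
Sum of the 3 distinct covariances = 3 × 0.1707 = 0.5121
total variance = Σσ²ᵢ + 2·Σcov = 4.766 + 2 × 0.5121 = 5.7902
α = (3/2)·(1 − 4.766/5.7902) = 0.265

coefficient alpha = 0.265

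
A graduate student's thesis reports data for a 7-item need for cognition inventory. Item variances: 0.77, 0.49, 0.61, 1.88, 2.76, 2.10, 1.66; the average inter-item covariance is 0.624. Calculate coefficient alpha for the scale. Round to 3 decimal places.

sum of item variances = 0.77 + 0.49 + 0.61 + 1.88 + 2.76 + 2.10 + 1.66 = 10.27
Sum of the 21 distinct covariances = 21 × 0.624 = 13.104
σ²_T = sum of item variances + 2·Σcov = 10.27 + 2 × 13.104 = 36.478
α = (7/6)·(1 − 10.27/36.478) = 0.838

coefficient alpha = 0.838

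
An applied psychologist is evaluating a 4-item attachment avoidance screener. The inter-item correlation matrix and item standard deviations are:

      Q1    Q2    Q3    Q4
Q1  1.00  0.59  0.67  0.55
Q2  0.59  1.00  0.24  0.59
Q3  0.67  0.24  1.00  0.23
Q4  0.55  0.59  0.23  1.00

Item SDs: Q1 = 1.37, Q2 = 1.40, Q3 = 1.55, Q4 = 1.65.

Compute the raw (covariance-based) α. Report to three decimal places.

α = 0.778

Σσ²ᵢ = 1.37² + 1.40² + 1.55² + 1.65² = 8.9619
Covariances σ_ij = r_ij · s_i · s_j:
  σ(Q1,Q2) = 0.59 × 1.37 × 1.40 = 1.1316
  σ(Q1,Q3) = 0.67 × 1.37 × 1.55 = 1.4227
  σ(Q1,Q4) = 0.55 × 1.37 × 1.65 = 1.2433
  σ(Q2,Q3) = 0.24 × 1.40 × 1.55 = 0.5208
  σ(Q2,Q4) = 0.59 × 1.40 × 1.65 = 1.3629
  σ(Q3,Q4) = 0.23 × 1.55 × 1.65 = 0.5882
σ²_T = Σσ²ᵢ + 2·Σσ_ij = 8.9619 + 2 × 6.2695 = 21.5009
α = (4/3)·(1 − 8.9619/21.5009) = 0.778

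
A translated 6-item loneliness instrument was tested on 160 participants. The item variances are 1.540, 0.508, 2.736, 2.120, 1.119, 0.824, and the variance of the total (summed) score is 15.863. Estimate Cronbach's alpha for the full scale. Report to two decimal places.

α = 0.53

sum of item variances = 1.540 + 0.508 + 2.736 + 2.120 + 1.119 + 0.824 = 8.847
α = (k/(k−1))·(1 − sum of item variances/total variance) = (6/5)·(1 − 8.847/15.863) = 0.53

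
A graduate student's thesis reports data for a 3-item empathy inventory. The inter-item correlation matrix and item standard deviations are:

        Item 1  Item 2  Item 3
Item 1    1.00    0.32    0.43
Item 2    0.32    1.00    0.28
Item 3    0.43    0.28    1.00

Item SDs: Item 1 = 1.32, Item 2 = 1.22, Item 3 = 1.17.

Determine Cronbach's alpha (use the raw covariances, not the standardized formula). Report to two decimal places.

α = 0.61

Σσ²ᵢ = 1.32² + 1.22² + 1.17² = 4.5997
Covariances σ_ij = r_ij · s_i · s_j:
  σ(Item 1,Item 2) = 0.32 × 1.32 × 1.22 = 0.5153
  σ(Item 1,Item 3) = 0.43 × 1.32 × 1.17 = 0.6641
  σ(Item 2,Item 3) = 0.28 × 1.22 × 1.17 = 0.3997
σ²_T = Σσ²ᵢ + 2·Σσ_ij = 4.5997 + 2 × 1.5791 = 7.7579
α = (3/2)·(1 − 4.5997/7.7579) = 0.61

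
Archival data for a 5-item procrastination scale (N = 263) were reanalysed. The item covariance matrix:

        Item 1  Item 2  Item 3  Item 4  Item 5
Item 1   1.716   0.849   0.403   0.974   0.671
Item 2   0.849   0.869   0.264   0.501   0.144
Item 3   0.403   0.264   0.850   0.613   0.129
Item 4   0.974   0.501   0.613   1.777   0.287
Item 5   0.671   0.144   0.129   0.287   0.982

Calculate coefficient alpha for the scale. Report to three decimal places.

Σσᵢ² = 1.716 + 0.869 + 0.850 + 1.777 + 0.982 = 6.194
Σ_{i<j} σ_ij = 4.835
total variance = 6.194 + 2 × 4.835 = 15.864
α = (k/(k−1))·(1 − Σσᵢ²/total variance) = (5/4)·(1 − 6.194/15.864) = 0.762

α = 0.762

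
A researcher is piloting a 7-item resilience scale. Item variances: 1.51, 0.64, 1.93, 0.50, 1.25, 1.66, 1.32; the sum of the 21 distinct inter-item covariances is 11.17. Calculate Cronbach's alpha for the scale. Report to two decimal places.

α = 0.84

ΣVar(i) = 1.51 + 0.64 + 1.93 + 0.50 + 1.25 + 1.66 + 1.32 = 8.81
Sum of distinct covariances = 11.17
σ²_total = ΣVar(i) + 2·Σcov = 8.81 + 2 × 11.17 = 31.15
α = (7/6)·(1 − 8.81/31.15) = 0.84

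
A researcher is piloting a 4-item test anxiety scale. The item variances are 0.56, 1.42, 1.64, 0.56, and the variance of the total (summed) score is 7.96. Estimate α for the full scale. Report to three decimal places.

α = 0.633

ΣVar(i) = 0.56 + 1.42 + 1.64 + 0.56 = 4.18
α = (k/(k−1))·(1 − ΣVar(i)/total variance) = (4/3)·(1 − 4.18/7.96) = 0.633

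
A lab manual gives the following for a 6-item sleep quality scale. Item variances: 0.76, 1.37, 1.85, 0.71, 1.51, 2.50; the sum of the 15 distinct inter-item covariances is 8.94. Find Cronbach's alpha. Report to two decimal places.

α = 0.81

Σσ²ᵢ = 0.76 + 1.37 + 1.85 + 0.71 + 1.51 + 2.50 = 8.70
Sum of distinct covariances = 8.94
total variance = Σσ²ᵢ + 2·Σcov = 8.70 + 2 × 8.94 = 26.58
α = (6/5)·(1 − 8.70/26.58) = 0.81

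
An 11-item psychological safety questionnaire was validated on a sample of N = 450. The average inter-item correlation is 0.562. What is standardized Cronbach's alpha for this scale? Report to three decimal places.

Standardized α = k·r̄ / (1 + (k−1)·r̄) = 11 × 0.562 / (1 + 10 × 0.562)
  = 6.1820 / 6.6200 = 0.934

standardized Cronbach's alpha = 0.934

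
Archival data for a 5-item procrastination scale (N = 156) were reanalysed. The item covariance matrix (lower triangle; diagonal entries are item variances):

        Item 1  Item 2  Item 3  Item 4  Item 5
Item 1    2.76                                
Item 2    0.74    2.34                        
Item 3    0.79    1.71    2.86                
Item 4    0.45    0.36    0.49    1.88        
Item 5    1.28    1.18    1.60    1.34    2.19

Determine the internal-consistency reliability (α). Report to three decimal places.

α = 0.779

ΣVar(i) = 2.76 + 2.34 + 2.86 + 1.88 + 2.19 = 12.03
Sum of the distinct covariances = 9.94
total variance = 12.03 + 2 × 9.94 = 31.91
α = (k/(k−1))·(1 − ΣVar(i)/total variance) = (5/4)·(1 − 12.03/31.91) = 0.779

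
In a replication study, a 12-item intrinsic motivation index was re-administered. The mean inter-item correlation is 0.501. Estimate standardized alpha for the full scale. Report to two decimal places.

Standardized α = k·r̄ / (1 + (k−1)·r̄) = 12 × 0.501 / (1 + 11 × 0.501)
  = 6.0120 / 6.5110 = 0.92

α = 0.92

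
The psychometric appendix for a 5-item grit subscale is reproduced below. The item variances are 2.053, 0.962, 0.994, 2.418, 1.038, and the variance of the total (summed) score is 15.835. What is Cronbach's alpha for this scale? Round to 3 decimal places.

Σσᵢ² = 2.053 + 0.962 + 0.994 + 2.418 + 1.038 = 7.465
α = (k/(k−1))·(1 − Σσᵢ²/σ²_T) = (5/4)·(1 − 7.465/15.835) = 0.661

Cronbach's alpha = 0.661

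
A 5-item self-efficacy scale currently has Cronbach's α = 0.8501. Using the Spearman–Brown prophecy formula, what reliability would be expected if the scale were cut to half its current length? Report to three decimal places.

predicted reliability = 0.739

Length factor m = 1/2
α' = m·α / (1 − (1−m)·α)
   = 1/2 × 0.8501 / (1 − (1 − 1/2) × 0.8501)
   = 0.4250 / 0.5750 = 0.739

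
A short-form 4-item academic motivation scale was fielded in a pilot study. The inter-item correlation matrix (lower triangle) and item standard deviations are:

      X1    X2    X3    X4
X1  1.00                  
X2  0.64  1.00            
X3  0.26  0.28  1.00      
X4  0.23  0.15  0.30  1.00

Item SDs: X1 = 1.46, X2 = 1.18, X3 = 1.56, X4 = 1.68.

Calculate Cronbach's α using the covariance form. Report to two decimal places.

Σσ²ᵢ = 1.46² + 1.18² + 1.56² + 1.68² = 8.7800
Covariances σ_ij = r_ij · s_i · s_j:
  σ(X1,X2) = 0.64 × 1.46 × 1.18 = 1.1026
  σ(X1,X3) = 0.26 × 1.46 × 1.56 = 0.5922
  σ(X1,X4) = 0.23 × 1.46 × 1.68 = 0.5641
  σ(X2,X3) = 0.28 × 1.18 × 1.56 = 0.5154
  σ(X2,X4) = 0.15 × 1.18 × 1.68 = 0.2974
  σ(X3,X4) = 0.30 × 1.56 × 1.68 = 0.7862
σ²_T = Σσ²ᵢ + 2·Σσ_ij = 8.7800 + 2 × 3.8579 = 16.4958
α = (4/3)·(1 − 8.7800/16.4958) = 0.62

Cronbach's α = 0.62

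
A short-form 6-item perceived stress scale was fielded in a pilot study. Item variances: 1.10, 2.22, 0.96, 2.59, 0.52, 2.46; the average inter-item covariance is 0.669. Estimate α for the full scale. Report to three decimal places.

sum of item variances = 1.10 + 2.22 + 0.96 + 2.59 + 0.52 + 2.46 = 9.85
Sum of the 15 distinct covariances = 15 × 0.669 = 10.035
σ²_total = sum of item variances + 2·Σcov = 9.85 + 2 × 10.035 = 29.920
α = (6/5)·(1 − 9.85/29.920) = 0.805

α = 0.805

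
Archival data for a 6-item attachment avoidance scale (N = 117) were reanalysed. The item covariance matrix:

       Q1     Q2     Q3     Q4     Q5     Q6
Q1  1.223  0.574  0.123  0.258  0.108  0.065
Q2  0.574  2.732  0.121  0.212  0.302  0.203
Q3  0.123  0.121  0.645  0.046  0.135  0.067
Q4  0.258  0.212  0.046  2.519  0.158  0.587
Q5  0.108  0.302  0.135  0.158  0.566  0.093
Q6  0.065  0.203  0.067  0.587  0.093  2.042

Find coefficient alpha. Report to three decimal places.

sum of item variances = 1.223 + 2.732 + 0.645 + 2.519 + 0.566 + 2.042 = 9.727
Sum of off-diagonal covariances = 3.052
total variance = 9.727 + 2 × 3.052 = 15.831
α = (k/(k−1))·(1 − sum of item variances/total variance) = (6/5)·(1 − 9.727/15.831) = 0.463

α = 0.463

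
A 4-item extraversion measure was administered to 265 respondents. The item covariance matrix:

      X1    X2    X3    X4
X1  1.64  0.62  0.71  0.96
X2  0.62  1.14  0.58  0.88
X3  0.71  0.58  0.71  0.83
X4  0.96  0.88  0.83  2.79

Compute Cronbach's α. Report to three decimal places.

Σσᵢ² = 1.64 + 1.14 + 0.71 + 2.79 = 6.28
Sum of off-diagonal covariances = 4.58
σ²_T = 6.28 + 2 × 4.58 = 15.44
α = (k/(k−1))·(1 − Σσᵢ²/σ²_T) = (4/3)·(1 − 6.28/15.44) = 0.791

α = 0.791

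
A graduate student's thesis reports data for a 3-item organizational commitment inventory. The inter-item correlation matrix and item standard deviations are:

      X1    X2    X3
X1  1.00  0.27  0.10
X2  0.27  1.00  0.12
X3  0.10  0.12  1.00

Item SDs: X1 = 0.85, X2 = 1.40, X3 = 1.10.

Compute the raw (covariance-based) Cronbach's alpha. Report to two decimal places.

α = 0.35

Σσ²ᵢ = 0.85² + 1.40² + 1.10² = 3.8925
Covariances σ_ij = r_ij · s_i · s_j:
  σ(X1,X2) = 0.27 × 0.85 × 1.40 = 0.3213
  σ(X1,X3) = 0.10 × 0.85 × 1.10 = 0.0935
  σ(X2,X3) = 0.12 × 1.40 × 1.10 = 0.1848
σ²_T = Σσ²ᵢ + 2·Σσ_ij = 3.8925 + 2 × 0.5996 = 5.0917
α = (3/2)·(1 − 3.8925/5.0917) = 0.35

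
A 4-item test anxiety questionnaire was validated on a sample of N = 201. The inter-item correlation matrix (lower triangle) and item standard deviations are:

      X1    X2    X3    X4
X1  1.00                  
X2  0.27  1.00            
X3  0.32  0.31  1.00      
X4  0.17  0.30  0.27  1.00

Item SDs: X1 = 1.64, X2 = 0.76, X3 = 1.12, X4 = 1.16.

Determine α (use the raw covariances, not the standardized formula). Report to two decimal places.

α = 0.56

Σσ²ᵢ = 1.64² + 0.76² + 1.12² + 1.16² = 5.8672
Covariances σ_ij = r_ij · s_i · s_j:
  σ(X1,X2) = 0.27 × 1.64 × 0.76 = 0.3365
  σ(X1,X3) = 0.32 × 1.64 × 1.12 = 0.5878
  σ(X1,X4) = 0.17 × 1.64 × 1.16 = 0.3234
  σ(X2,X3) = 0.31 × 0.76 × 1.12 = 0.2639
  σ(X2,X4) = 0.30 × 0.76 × 1.16 = 0.2645
  σ(X3,X4) = 0.27 × 1.12 × 1.16 = 0.3508
σ²_T = Σσ²ᵢ + 2·Σσ_ij = 5.8672 + 2 × 2.1269 = 10.1210
α = (4/3)·(1 − 5.8672/10.1210) = 0.56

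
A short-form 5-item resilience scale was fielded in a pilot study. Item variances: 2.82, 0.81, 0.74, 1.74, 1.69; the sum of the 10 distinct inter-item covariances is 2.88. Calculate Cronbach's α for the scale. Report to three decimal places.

Cronbach's α = 0.531

Σσ²ᵢ = 2.82 + 0.81 + 0.74 + 1.74 + 1.69 = 7.80
Sum of distinct covariances = 2.88
σ²_T = Σσ²ᵢ + 2·Σcov = 7.80 + 2 × 2.88 = 13.56
α = (5/4)·(1 − 7.80/13.56) = 0.531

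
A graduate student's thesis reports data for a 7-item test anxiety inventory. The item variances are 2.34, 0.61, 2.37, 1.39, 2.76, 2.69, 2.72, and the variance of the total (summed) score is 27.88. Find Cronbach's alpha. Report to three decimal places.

α = 0.544

ΣVar(i) = 2.34 + 0.61 + 2.37 + 1.39 + 2.76 + 2.69 + 2.72 = 14.88
α = (k/(k−1))·(1 − ΣVar(i)/total variance) = (7/6)·(1 − 14.88/27.88) = 0.544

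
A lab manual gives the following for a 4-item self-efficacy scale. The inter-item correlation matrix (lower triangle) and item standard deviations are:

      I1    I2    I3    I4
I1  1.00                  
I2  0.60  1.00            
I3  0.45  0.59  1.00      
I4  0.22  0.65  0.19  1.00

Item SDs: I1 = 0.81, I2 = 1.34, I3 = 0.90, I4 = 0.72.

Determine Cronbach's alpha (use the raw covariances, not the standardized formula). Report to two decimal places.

Σσ²ᵢ = 0.81² + 1.34² + 0.90² + 0.72² = 3.7801
Covariances σ_ij = r_ij · s_i · s_j:
  σ(I1,I2) = 0.60 × 0.81 × 1.34 = 0.6512
  σ(I1,I3) = 0.45 × 0.81 × 0.90 = 0.3281
  σ(I1,I4) = 0.22 × 0.81 × 0.72 = 0.1283
  σ(I2,I3) = 0.59 × 1.34 × 0.90 = 0.7115
  σ(I2,I4) = 0.65 × 1.34 × 0.72 = 0.6271
  σ(I3,I4) = 0.19 × 0.90 × 0.72 = 0.1231
σ²_T = Σσ²ᵢ + 2·Σσ_ij = 3.7801 + 2 × 2.5693 = 8.9187
α = (4/3)·(1 − 3.7801/8.9187) = 0.77

α = 0.77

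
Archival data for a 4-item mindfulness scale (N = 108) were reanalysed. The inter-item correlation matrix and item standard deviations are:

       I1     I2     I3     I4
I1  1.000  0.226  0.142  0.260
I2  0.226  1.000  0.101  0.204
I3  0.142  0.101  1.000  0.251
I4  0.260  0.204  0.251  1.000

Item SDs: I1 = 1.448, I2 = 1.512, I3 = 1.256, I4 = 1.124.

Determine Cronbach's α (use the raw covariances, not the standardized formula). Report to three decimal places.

Σσ²ᵢ = 1.448² + 1.512² + 1.256² + 1.124² = 7.2238
Covariances σ_ij = r_ij · s_i · s_j:
  σ(I1,I2) = 0.226 × 1.448 × 1.512 = 0.4948
  σ(I1,I3) = 0.142 × 1.448 × 1.256 = 0.2583
  σ(I1,I4) = 0.260 × 1.448 × 1.124 = 0.4232
  σ(I2,I3) = 0.101 × 1.512 × 1.256 = 0.1918
  σ(I2,I4) = 0.204 × 1.512 × 1.124 = 0.3467
  σ(I3,I4) = 0.251 × 1.256 × 1.124 = 0.3543
σ²_T = Σσ²ᵢ + 2·Σσ_ij = 7.2238 + 2 × 2.0691 = 11.3620
α = (4/3)·(1 − 7.2238/11.3620) = 0.486

Cronbach's α = 0.486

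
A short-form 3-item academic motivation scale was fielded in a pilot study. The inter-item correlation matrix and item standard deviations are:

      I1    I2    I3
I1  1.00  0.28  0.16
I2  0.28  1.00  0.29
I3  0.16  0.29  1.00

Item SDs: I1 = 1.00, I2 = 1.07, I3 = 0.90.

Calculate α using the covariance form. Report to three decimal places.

α = 0.493

Σσ²ᵢ = 1.00² + 1.07² + 0.90² = 2.9549
Covariances σ_ij = r_ij · s_i · s_j:
  σ(I1,I2) = 0.28 × 1.00 × 1.07 = 0.2996
  σ(I1,I3) = 0.16 × 1.00 × 0.90 = 0.1440
  σ(I2,I3) = 0.29 × 1.07 × 0.90 = 0.2793
σ²_T = Σσ²ᵢ + 2·Σσ_ij = 2.9549 + 2 × 0.7229 = 4.4007
α = (3/2)·(1 − 2.9549/4.4007) = 0.493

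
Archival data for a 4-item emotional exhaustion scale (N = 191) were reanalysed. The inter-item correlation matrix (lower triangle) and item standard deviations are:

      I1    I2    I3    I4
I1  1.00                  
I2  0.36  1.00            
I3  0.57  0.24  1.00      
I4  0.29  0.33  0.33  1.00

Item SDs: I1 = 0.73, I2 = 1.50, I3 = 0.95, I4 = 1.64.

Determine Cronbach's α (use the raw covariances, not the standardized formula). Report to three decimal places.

Σσ²ᵢ = 0.73² + 1.50² + 0.95² + 1.64² = 6.3750
Covariances σ_ij = r_ij · s_i · s_j:
  σ(I1,I2) = 0.36 × 0.73 × 1.50 = 0.3942
  σ(I1,I3) = 0.57 × 0.73 × 0.95 = 0.3953
  σ(I1,I4) = 0.29 × 0.73 × 1.64 = 0.3472
  σ(I2,I3) = 0.24 × 1.50 × 0.95 = 0.3420
  σ(I2,I4) = 0.33 × 1.50 × 1.64 = 0.8118
  σ(I3,I4) = 0.33 × 0.95 × 1.64 = 0.5141
σ²_T = Σσ²ᵢ + 2·Σσ_ij = 6.3750 + 2 × 2.8046 = 11.9842
α = (4/3)·(1 − 6.3750/11.9842) = 0.624

Cronbach's α = 0.624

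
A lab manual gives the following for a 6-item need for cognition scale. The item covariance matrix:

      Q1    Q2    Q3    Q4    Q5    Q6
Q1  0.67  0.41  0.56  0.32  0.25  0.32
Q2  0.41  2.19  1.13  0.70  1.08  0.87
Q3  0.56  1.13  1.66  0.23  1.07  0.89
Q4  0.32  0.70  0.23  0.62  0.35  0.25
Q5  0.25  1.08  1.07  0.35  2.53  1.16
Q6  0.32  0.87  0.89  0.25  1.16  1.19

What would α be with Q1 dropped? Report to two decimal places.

Remaining items: Q2, Q3, Q4, Q5, Q6 (k = 5).
Σσ²ᵢ = 2.19 + 1.66 + 0.62 + 2.53 + 1.19 = 8.19
total variance = 8.19 + 2 × 7.73 = 23.65
α (item deleted) = (5/4)·(1 − 8.19/23.65) = 0.82

α = 0.82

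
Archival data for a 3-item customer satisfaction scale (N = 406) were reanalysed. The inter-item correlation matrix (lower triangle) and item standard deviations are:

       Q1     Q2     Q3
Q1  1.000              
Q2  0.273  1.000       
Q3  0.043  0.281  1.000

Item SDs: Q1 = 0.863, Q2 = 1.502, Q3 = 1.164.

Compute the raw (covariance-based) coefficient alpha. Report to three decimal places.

Σσ²ᵢ = 0.863² + 1.502² + 1.164² = 4.3557
Covariances σ_ij = r_ij · s_i · s_j:
  σ(Q1,Q2) = 0.273 × 0.863 × 1.502 = 0.3539
  σ(Q1,Q3) = 0.043 × 0.863 × 1.164 = 0.0432
  σ(Q2,Q3) = 0.281 × 1.502 × 1.164 = 0.4913
σ²_T = Σσ²ᵢ + 2·Σσ_ij = 4.3557 + 2 × 0.8884 = 6.1325
α = (3/2)·(1 − 4.3557/6.1325) = 0.435

α = 0.435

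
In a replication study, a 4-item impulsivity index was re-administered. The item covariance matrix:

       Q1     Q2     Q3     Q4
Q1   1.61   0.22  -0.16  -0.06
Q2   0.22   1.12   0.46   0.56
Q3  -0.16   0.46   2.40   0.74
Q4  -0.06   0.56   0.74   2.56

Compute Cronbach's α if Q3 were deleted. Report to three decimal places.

Remaining items: Q1, Q2, Q4 (k = 3).
sum of item variances = 1.61 + 1.12 + 2.56 = 5.29
σ²_T = 5.29 + 2 × 0.72 = 6.73
α (item deleted) = (3/2)·(1 − 5.29/6.73) = 0.321

Cronbach's α = 0.321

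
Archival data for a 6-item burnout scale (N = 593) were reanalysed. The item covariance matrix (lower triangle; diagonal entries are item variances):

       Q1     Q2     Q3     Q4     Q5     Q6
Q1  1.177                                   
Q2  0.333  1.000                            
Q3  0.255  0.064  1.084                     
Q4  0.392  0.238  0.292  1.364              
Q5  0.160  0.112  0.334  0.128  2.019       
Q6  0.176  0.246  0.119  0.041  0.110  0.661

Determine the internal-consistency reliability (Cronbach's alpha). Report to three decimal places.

Σσ²ᵢ = 1.177 + 1.000 + 1.084 + 1.364 + 2.019 + 0.661 = 7.305
Σ_{i<j} σ_ij = 3.000
Var(T) = 7.305 + 2 × 3.000 = 13.305
α = (k/(k−1))·(1 − Σσ²ᵢ/Var(T)) = (6/5)·(1 − 7.305/13.305) = 0.541

α = 0.541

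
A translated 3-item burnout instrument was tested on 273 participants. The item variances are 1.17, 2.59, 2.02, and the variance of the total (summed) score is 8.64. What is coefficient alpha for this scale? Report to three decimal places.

ΣVar(i) = 1.17 + 2.59 + 2.02 = 5.78
α = (k/(k−1))·(1 − ΣVar(i)/σ²_total) = (3/2)·(1 − 5.78/8.64) = 0.497

coefficient alpha = 0.497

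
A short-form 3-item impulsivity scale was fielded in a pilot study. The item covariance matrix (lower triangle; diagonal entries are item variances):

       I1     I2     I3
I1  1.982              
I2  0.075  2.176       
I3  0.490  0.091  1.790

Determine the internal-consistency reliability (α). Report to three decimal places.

α = 0.271

sum of item variances = 1.982 + 2.176 + 1.790 = 5.948
Sum of off-diagonal covariances = 0.656
total variance = 5.948 + 2 × 0.656 = 7.260
α = (k/(k−1))·(1 − sum of item variances/total variance) = (3/2)·(1 − 5.948/7.260) = 0.271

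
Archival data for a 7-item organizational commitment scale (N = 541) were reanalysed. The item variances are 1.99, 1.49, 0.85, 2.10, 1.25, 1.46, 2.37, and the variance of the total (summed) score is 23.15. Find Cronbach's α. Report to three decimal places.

ΣVar(i) = 1.99 + 1.49 + 0.85 + 2.10 + 1.25 + 1.46 + 2.37 = 11.51
α = (k/(k−1))·(1 − ΣVar(i)/Var(T)) = (7/6)·(1 − 11.51/23.15) = 0.587

Cronbach's α = 0.587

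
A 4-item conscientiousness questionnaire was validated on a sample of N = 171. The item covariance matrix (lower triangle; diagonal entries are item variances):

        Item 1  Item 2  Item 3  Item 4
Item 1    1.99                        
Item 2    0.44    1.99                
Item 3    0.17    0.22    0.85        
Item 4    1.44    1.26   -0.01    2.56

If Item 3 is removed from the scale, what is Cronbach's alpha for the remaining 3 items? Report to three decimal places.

Remaining items: Item 1, Item 2, Item 4 (k = 3).
Σσ²ᵢ = 1.99 + 1.99 + 2.56 = 6.54
Var(T) = 6.54 + 2 × 3.14 = 12.82
α (item deleted) = (3/2)·(1 − 6.54/12.82) = 0.735

Cronbach's alpha = 0.735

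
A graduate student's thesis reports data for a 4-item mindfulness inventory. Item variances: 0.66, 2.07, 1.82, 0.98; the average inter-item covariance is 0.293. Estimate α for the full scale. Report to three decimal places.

α = 0.518

Σσᵢ² = 0.66 + 2.07 + 1.82 + 0.98 = 5.53
Sum of the 6 distinct covariances = 6 × 0.293 = 1.758
σ²_T = Σσᵢ² + 2·Σcov = 5.53 + 2 × 1.758 = 9.046
α = (4/3)·(1 − 5.53/9.046) = 0.518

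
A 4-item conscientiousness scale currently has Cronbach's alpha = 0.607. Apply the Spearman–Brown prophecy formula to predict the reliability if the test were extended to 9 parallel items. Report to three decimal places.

predicted reliability = 0.777

Length factor m = 9/4 = 2.2500
α' = m·α / (1 + (m−1)·α)
   = 9/4 × 0.607 / (1 + (9/4 − 1) × 0.607)
   = 1.3658 / 1.7588 = 0.777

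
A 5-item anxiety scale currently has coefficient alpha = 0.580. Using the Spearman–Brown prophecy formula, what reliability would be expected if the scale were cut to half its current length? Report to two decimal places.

Length factor m = 1/2
α' = m·α / (1 − (1−m)·α)
   = 1/2 × 0.580 / (1 − (1 − 1/2) × 0.580)
   = 0.2900 / 0.7100 = 0.41

predicted reliability = 0.41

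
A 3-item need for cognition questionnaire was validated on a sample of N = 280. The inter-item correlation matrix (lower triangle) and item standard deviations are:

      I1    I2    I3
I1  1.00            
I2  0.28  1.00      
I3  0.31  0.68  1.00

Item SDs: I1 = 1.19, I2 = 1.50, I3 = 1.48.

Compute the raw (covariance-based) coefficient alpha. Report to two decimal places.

Σσ²ᵢ = 1.19² + 1.50² + 1.48² = 5.8565
Covariances σ_ij = r_ij · s_i · s_j:
  σ(I1,I2) = 0.28 × 1.19 × 1.50 = 0.4998
  σ(I1,I3) = 0.31 × 1.19 × 1.48 = 0.5460
  σ(I2,I3) = 0.68 × 1.50 × 1.48 = 1.5096
σ²_T = Σσ²ᵢ + 2·Σσ_ij = 5.8565 + 2 × 2.5554 = 10.9673
α = (3/2)·(1 − 5.8565/10.9673) = 0.70

coefficient alpha = 0.70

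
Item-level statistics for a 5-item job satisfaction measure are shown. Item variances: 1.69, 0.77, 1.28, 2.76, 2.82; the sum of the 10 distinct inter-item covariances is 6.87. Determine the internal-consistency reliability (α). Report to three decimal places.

α = 0.745

sum of item variances = 1.69 + 0.77 + 1.28 + 2.76 + 2.82 = 9.32
Sum of distinct covariances = 6.87
Var(T) = sum of item variances + 2·Σcov = 9.32 + 2 × 6.87 = 23.06
α = (5/4)·(1 − 9.32/23.06) = 0.745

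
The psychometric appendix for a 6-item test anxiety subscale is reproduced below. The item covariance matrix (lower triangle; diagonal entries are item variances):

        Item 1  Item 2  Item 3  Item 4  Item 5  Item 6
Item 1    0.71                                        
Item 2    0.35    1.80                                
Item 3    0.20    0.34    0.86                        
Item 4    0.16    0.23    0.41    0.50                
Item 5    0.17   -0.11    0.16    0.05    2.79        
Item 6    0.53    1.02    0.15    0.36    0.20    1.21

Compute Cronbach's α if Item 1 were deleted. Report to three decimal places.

Remaining items: Item 2, Item 3, Item 4, Item 5, Item 6 (k = 5).
Σσ²ᵢ = 1.80 + 0.86 + 0.50 + 2.79 + 1.21 = 7.16
σ²_total = 7.16 + 2 × 2.81 = 12.78
α (item deleted) = (5/4)·(1 − 7.16/12.78) = 0.550

α = 0.550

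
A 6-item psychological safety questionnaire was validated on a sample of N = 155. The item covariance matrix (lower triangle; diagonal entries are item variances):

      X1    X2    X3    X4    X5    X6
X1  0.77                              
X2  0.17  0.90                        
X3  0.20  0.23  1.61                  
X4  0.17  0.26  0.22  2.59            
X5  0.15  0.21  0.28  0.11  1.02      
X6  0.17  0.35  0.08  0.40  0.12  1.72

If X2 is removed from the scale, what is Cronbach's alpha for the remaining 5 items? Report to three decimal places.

Cronbach's alpha = 0.413

Remaining items: X1, X3, X4, X5, X6 (k = 5).
Σσᵢ² = 0.77 + 1.61 + 2.59 + 1.02 + 1.72 = 7.71
σ²_T = 7.71 + 2 × 1.90 = 11.51
α (item deleted) = (5/4)·(1 − 7.71/11.51) = 0.413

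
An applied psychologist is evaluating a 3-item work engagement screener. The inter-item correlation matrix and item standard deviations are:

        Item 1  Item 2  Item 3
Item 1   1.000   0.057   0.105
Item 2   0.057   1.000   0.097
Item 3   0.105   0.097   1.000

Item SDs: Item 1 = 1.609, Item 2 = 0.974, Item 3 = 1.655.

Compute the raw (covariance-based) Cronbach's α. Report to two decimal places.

α = 0.22

Σσ²ᵢ = 1.609² + 0.974² + 1.655² = 6.2766
Covariances σ_ij = r_ij · s_i · s_j:
  σ(Item 1,Item 2) = 0.057 × 1.609 × 0.974 = 0.0893
  σ(Item 1,Item 3) = 0.105 × 1.609 × 1.655 = 0.2796
  σ(Item 2,Item 3) = 0.097 × 0.974 × 1.655 = 0.1564
σ²_T = Σσ²ᵢ + 2·Σσ_ij = 6.2766 + 2 × 0.5253 = 7.3272
α = (3/2)·(1 − 6.2766/7.3272) = 0.22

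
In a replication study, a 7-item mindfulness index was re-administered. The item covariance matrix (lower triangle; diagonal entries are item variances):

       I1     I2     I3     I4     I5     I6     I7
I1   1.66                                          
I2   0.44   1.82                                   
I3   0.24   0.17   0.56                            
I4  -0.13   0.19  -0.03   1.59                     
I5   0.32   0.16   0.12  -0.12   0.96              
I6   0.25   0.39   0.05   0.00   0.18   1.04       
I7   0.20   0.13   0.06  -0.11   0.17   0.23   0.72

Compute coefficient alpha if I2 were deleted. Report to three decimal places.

α = 0.365

Remaining items: I1, I3, I4, I5, I6, I7 (k = 6).
Σσᵢ² = 1.66 + 0.56 + 1.59 + 0.96 + 1.04 + 0.72 = 6.53
σ²_T = 6.53 + 2 × 1.43 = 9.39
α (item deleted) = (6/5)·(1 − 6.53/9.39) = 0.365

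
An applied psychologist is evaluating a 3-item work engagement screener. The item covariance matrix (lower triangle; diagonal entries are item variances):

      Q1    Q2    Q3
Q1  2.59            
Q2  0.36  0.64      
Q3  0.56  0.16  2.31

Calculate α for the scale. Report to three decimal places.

ΣVar(i) = 2.59 + 0.64 + 2.31 = 5.54
Sum of the distinct covariances = 1.08
σ²_total = 5.54 + 2 × 1.08 = 7.70
α = (k/(k−1))·(1 − ΣVar(i)/σ²_total) = (3/2)·(1 − 5.54/7.70) = 0.421

α = 0.421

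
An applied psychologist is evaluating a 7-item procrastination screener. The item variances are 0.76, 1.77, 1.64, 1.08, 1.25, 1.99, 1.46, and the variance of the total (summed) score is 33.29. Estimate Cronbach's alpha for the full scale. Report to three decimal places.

sum of item variances = 0.76 + 1.77 + 1.64 + 1.08 + 1.25 + 1.99 + 1.46 = 9.95
α = (k/(k−1))·(1 − sum of item variances/σ²_T) = (7/6)·(1 − 9.95/33.29) = 0.818

Cronbach's alpha = 0.818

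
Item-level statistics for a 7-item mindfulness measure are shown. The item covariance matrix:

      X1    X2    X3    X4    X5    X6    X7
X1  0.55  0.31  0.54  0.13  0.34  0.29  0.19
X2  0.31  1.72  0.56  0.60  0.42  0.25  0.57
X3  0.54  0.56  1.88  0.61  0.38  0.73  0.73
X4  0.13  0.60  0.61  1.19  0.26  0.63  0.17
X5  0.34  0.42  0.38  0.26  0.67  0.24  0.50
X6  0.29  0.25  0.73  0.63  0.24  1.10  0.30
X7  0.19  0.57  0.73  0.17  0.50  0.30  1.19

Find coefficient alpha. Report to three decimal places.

α = 0.791

Σσ²ᵢ = 0.55 + 1.72 + 1.88 + 1.19 + 0.67 + 1.10 + 1.19 = 8.30
Sum of the distinct covariances = 8.75
total variance = 8.30 + 2 × 8.75 = 25.80
α = (k/(k−1))·(1 − Σσ²ᵢ/total variance) = (7/6)·(1 − 8.30/25.80) = 0.791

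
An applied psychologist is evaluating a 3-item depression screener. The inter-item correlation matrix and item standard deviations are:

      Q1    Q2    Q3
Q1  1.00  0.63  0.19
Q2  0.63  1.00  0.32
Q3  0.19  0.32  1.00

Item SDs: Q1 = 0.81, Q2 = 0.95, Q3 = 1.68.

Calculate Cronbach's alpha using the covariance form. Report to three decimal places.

Σσ²ᵢ = 0.81² + 0.95² + 1.68² = 4.3810
Covariances σ_ij = r_ij · s_i · s_j:
  σ(Q1,Q2) = 0.63 × 0.81 × 0.95 = 0.4848
  σ(Q1,Q3) = 0.19 × 0.81 × 1.68 = 0.2586
  σ(Q2,Q3) = 0.32 × 0.95 × 1.68 = 0.5107
σ²_T = Σσ²ᵢ + 2·Σσ_ij = 4.3810 + 2 × 1.2541 = 6.8892
α = (3/2)·(1 − 4.3810/6.8892) = 0.546

α = 0.546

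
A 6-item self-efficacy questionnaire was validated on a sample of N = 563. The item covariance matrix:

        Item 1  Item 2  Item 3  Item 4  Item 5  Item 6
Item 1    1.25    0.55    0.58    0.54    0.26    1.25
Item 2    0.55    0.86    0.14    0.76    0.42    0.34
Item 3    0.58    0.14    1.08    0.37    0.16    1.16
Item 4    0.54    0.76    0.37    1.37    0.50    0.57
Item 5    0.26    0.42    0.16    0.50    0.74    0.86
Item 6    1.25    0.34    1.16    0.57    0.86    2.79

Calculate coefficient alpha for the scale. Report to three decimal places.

coefficient alpha = 0.812

Σσᵢ² = 1.25 + 0.86 + 1.08 + 1.37 + 0.74 + 2.79 = 8.09
Sum of off-diagonal covariances = 8.46
σ²_T = 8.09 + 2 × 8.46 = 25.01
α = (k/(k−1))·(1 − Σσᵢ²/σ²_T) = (6/5)·(1 − 8.09/25.01) = 0.812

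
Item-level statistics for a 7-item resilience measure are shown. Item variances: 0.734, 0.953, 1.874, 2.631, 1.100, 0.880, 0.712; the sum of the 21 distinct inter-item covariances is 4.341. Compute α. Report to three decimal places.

Σσᵢ² = 0.734 + 0.953 + 1.874 + 2.631 + 1.100 + 0.880 + 0.712 = 8.884
Sum of distinct covariances = 4.341
Var(T) = Σσᵢ² + 2·Σcov = 8.884 + 2 × 4.341 = 17.566
α = (7/6)·(1 − 8.884/17.566) = 0.577

α = 0.577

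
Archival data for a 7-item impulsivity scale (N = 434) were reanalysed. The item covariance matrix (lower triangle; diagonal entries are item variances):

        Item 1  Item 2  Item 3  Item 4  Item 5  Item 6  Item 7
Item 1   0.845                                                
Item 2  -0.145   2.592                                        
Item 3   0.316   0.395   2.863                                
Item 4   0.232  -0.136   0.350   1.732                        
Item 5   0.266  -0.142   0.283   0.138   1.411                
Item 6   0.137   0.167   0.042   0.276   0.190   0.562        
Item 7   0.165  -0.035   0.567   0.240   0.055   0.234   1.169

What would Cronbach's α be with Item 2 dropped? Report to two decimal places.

Cronbach's α = 0.54

Remaining items: Item 1, Item 3, Item 4, Item 5, Item 6, Item 7 (k = 6).
ΣVar(i) = 0.845 + 2.863 + 1.732 + 1.411 + 0.562 + 1.169 = 8.582
σ²_total = 8.582 + 2 × 3.491 = 15.564
α (item deleted) = (6/5)·(1 − 8.582/15.564) = 0.54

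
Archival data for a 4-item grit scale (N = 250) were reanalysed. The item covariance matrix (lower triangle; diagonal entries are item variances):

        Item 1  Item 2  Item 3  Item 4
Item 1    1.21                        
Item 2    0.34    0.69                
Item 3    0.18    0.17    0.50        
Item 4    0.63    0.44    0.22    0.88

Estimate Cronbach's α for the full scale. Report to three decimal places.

α = 0.729

sum of item variances = 1.21 + 0.69 + 0.50 + 0.88 = 3.28
Σ_{i<j} σ_ij = 1.98
σ²_total = 3.28 + 2 × 1.98 = 7.24
α = (k/(k−1))·(1 − sum of item variances/σ²_total) = (4/3)·(1 − 3.28/7.24) = 0.729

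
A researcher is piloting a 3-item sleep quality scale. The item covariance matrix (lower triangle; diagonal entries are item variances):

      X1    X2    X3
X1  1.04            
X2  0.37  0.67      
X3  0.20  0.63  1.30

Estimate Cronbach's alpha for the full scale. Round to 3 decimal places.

sum of item variances = 1.04 + 0.67 + 1.30 = 3.01
Sum of off-diagonal covariances = 1.20
σ²_total = 3.01 + 2 × 1.20 = 5.41
α = (k/(k−1))·(1 − sum of item variances/σ²_total) = (3/2)·(1 − 3.01/5.41) = 0.665

α = 0.665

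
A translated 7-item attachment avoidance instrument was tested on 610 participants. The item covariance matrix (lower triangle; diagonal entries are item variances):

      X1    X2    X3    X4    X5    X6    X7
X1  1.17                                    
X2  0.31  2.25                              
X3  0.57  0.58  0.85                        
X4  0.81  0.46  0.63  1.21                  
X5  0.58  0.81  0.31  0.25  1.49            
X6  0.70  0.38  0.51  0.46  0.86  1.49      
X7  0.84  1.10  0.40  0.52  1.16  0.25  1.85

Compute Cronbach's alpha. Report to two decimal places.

ΣVar(i) = 1.17 + 2.25 + 0.85 + 1.21 + 1.49 + 1.49 + 1.85 = 10.31
Sum of off-diagonal covariances = 12.49
σ²_total = 10.31 + 2 × 12.49 = 35.29
α = (k/(k−1))·(1 − ΣVar(i)/σ²_total) = (7/6)·(1 − 10.31/35.29) = 0.83

α = 0.83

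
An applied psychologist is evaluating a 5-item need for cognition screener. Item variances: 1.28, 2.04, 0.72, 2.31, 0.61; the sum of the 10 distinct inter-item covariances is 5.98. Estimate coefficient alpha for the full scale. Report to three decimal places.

α = 0.790

ΣVar(i) = 1.28 + 2.04 + 0.72 + 2.31 + 0.61 = 6.96
Sum of distinct covariances = 5.98
σ²_T = ΣVar(i) + 2·Σcov = 6.96 + 2 × 5.98 = 18.92
α = (5/4)·(1 − 6.96/18.92) = 0.790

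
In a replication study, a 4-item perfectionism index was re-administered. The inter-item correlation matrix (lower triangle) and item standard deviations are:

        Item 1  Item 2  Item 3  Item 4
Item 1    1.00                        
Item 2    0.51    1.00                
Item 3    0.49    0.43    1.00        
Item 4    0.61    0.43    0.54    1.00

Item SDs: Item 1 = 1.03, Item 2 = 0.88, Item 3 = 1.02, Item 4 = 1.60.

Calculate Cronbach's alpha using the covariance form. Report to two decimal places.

Σσ²ᵢ = 1.03² + 0.88² + 1.02² + 1.60² = 5.4357
Covariances σ_ij = r_ij · s_i · s_j:
  σ(Item 1,Item 2) = 0.51 × 1.03 × 0.88 = 0.4623
  σ(Item 1,Item 3) = 0.49 × 1.03 × 1.02 = 0.5148
  σ(Item 1,Item 4) = 0.61 × 1.03 × 1.60 = 1.0053
  σ(Item 2,Item 3) = 0.43 × 0.88 × 1.02 = 0.3860
  σ(Item 2,Item 4) = 0.43 × 0.88 × 1.60 = 0.6054
  σ(Item 3,Item 4) = 0.54 × 1.02 × 1.60 = 0.8813
σ²_T = Σσ²ᵢ + 2·Σσ_ij = 5.4357 + 2 × 3.8551 = 13.1459
α = (4/3)·(1 − 5.4357/13.1459) = 0.78

Cronbach's alpha = 0.78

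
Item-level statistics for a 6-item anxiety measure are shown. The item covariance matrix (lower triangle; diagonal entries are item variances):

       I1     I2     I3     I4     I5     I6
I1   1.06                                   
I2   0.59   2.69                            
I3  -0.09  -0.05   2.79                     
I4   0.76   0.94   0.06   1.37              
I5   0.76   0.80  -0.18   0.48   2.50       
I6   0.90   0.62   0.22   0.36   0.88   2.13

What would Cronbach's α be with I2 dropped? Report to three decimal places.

Cronbach's α = 0.572

Remaining items: I1, I3, I4, I5, I6 (k = 5).
sum of item variances = 1.06 + 2.79 + 1.37 + 2.50 + 2.13 = 9.85
σ²_total = 9.85 + 2 × 4.15 = 18.15
α (item deleted) = (5/4)·(1 − 9.85/18.15) = 0.572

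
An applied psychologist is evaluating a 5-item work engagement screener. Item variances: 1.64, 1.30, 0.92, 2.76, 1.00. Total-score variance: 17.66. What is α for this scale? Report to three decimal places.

ΣVar(i) = 1.64 + 1.30 + 0.92 + 2.76 + 1.00 = 7.62
α = (k/(k−1))·(1 − ΣVar(i)/σ²_total) = (5/4)·(1 − 7.62/17.66) = 0.711

α = 0.711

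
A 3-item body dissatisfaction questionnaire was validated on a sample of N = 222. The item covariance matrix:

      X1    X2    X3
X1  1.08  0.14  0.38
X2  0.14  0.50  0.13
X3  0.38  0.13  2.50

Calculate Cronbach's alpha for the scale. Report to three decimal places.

α = 0.362

Σσ²ᵢ = 1.08 + 0.50 + 2.50 = 4.08
Σ_{i<j} σ_ij = 0.65
σ²_T = 4.08 + 2 × 0.65 = 5.38
α = (k/(k−1))·(1 − Σσ²ᵢ/σ²_T) = (3/2)·(1 − 4.08/5.38) = 0.362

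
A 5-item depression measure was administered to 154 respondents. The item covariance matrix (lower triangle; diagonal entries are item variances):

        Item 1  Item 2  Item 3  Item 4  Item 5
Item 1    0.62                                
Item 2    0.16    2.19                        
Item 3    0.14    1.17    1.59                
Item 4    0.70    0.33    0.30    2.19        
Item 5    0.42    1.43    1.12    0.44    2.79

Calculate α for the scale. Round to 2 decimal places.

Σσ²ᵢ = 0.62 + 2.19 + 1.59 + 2.19 + 2.79 = 9.38
Σ_{i<j} σ_ij = 6.21
Var(T) = 9.38 + 2 × 6.21 = 21.80
α = (k/(k−1))·(1 − Σσ²ᵢ/Var(T)) = (5/4)·(1 − 9.38/21.80) = 0.71

α = 0.71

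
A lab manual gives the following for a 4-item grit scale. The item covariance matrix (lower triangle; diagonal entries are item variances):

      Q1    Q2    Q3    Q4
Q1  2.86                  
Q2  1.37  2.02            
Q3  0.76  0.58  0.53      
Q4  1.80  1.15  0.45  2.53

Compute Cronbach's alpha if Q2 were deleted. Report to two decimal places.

Remaining items: Q1, Q3, Q4 (k = 3).
ΣVar(i) = 2.86 + 0.53 + 2.53 = 5.92
σ²_total = 5.92 + 2 × 3.01 = 11.94
α (item deleted) = (3/2)·(1 − 5.92/11.94) = 0.76

Cronbach's alpha = 0.76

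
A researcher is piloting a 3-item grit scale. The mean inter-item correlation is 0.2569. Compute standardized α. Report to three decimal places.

α = 0.509

Standardized α = k·r̄ / (1 + (k−1)·r̄) = 3 × 0.2569 / (1 + 2 × 0.2569)
  = 0.7707 / 1.5138 = 0.509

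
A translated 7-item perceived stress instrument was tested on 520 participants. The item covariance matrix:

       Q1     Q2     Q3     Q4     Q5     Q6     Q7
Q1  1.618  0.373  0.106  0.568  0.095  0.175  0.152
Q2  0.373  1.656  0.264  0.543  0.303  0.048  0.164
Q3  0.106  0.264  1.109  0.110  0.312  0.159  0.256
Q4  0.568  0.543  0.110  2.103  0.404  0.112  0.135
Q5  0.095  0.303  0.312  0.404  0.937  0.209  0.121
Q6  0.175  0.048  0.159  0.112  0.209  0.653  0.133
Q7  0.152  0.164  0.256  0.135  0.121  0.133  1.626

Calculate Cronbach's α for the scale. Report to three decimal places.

Σσᵢ² = 1.618 + 1.656 + 1.109 + 2.103 + 0.937 + 0.653 + 1.626 = 9.702
Sum of the distinct covariances = 4.742
σ²_total = 9.702 + 2 × 4.742 = 19.186
α = (k/(k−1))·(1 − Σσᵢ²/σ²_total) = (7/6)·(1 − 9.702/19.186) = 0.577

Cronbach's α = 0.577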